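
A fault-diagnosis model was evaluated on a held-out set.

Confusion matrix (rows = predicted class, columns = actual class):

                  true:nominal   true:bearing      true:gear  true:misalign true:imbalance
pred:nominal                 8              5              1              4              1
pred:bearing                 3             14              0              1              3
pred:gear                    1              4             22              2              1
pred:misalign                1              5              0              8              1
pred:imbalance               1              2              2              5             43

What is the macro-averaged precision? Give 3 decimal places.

0.633

Per-class precision (TP/(TP+FP)):
  nominal: TP=8, FP=5+1+4+1=11 → 8/19 = 0.4211
  bearing: TP=14, FP=3+0+1+3=7 → 14/21 = 0.6667
  gear: TP=22, FP=1+4+2+1=8 → 22/30 = 0.7333
  misalign: TP=8, FP=1+5+0+1=7 → 8/15 = 0.5333
  imbalance: TP=43, FP=1+2+2+5=10 → 43/53 = 0.8113
Macro-precision = mean = (0.4211 + 0.6667 + 0.7333 + 0.5333 + 0.8113) / 5 = 0.633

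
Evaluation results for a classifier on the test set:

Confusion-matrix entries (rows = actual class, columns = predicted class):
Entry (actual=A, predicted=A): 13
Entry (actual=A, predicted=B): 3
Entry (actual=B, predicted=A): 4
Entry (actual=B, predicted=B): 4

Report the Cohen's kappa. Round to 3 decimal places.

0.323

Observed agreement pₒ = trace/N = 17/24 = 0.7083
Expected agreement pₑ = Σ (rowᵢ·colᵢ)/N² = (16·17 + 8·7)/24² = 0.5694
κ = (pₒ − pₑ)/(1 − pₑ) = (0.7083 − 0.5694)/(1 − 0.5694) = 0.323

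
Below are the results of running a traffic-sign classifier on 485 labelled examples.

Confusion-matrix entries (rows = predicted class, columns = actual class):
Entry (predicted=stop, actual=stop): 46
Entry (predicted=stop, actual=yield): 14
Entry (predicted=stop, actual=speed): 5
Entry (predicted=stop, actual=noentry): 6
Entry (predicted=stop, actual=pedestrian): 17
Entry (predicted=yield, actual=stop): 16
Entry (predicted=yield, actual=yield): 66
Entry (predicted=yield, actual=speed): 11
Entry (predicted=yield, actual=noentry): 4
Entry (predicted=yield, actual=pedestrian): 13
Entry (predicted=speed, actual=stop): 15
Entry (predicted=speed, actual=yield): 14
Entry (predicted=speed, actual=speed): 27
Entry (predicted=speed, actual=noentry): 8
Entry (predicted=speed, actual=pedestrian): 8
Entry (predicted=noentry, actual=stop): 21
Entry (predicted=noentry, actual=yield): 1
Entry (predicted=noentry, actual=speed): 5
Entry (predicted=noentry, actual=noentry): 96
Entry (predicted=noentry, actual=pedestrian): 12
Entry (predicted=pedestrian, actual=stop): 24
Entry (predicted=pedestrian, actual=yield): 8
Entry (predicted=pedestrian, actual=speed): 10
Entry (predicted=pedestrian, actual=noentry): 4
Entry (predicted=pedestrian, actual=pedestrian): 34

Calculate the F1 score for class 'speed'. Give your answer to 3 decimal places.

0.415

One-vs-rest for 'speed': TP = diagonal; FP = other classes predicted 'speed'; FN = 'speed' predicted as other.
F1 score = 2·TP/(2·TP+FP+FN).
speed: TP=27, FP=15+14+8+8=45, FN=5+11+5+10=31 → 54/130 = 0.4154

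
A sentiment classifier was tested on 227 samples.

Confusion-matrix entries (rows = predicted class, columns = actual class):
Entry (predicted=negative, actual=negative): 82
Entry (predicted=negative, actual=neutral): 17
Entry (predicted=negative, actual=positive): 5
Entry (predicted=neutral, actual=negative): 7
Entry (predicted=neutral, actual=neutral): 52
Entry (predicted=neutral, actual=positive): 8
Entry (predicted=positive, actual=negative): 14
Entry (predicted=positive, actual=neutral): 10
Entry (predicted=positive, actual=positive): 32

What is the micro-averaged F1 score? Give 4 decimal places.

Micro-averaging pools counts across classes: ΣTP=166, ΣFP=61, ΣFN=61.
Micro-F1 score = 2·TP/(2·TP+FP+FN) on pooled counts = 0.7313 (equals overall accuracy in single-label multiclass).

0.7313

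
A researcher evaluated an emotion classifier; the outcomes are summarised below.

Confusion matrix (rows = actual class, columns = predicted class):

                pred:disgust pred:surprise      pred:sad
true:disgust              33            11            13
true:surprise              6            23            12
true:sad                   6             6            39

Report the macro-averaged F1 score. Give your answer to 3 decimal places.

0.631

Per-class F1 score (2·TP/(2·TP+FP+FN)):
  disgust: TP=33, FP=6+6=12, FN=11+13=24 → 66/102 = 0.6471
  surprise: TP=23, FP=11+6=17, FN=6+12=18 → 46/81 = 0.5679
  sad: TP=39, FP=13+12=25, FN=6+6=12 → 78/115 = 0.6783
Macro-F1 score = mean = (0.6471 + 0.5679 + 0.6783) / 3 = 0.631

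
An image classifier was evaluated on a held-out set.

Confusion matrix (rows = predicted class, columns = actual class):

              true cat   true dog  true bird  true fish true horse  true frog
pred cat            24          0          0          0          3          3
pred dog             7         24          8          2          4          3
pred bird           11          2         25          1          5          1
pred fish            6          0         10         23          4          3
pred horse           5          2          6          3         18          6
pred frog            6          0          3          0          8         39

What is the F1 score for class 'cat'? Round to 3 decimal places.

0.539

Treat 'cat' as positive and all other classes as negative.
F1 score = 2·TP/(2·TP+FP+FN).
cat: TP=24, FP=0+0+0+3+3=6, FN=7+11+6+5+6=35 → 48/89 = 0.5393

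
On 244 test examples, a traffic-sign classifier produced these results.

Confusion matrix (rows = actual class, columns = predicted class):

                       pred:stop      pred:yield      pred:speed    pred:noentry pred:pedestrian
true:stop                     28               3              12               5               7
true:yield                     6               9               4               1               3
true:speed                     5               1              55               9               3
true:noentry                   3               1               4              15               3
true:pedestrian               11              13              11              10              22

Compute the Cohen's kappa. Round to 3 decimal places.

Observed agreement pₒ = trace/N = 129/244 = 0.5287
Expected agreement pₑ = Σ (rowᵢ·colᵢ)/N² = (55·53 + 23·27 + 73·86 + 26·40 + 67·38)/244² = 0.2251
κ = (pₒ − pₑ)/(1 − pₑ) = (0.5287 − 0.2251)/(1 − 0.2251) = 0.392

0.392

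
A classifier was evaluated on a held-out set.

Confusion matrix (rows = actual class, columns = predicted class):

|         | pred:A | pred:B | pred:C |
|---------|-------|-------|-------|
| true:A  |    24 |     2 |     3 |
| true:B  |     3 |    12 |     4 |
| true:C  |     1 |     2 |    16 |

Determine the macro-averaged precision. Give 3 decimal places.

Per-class precision (TP/(TP+FP)):
  A: TP=24, FP=3+1=4 → 24/28 = 0.8571
  B: TP=12, FP=2+2=4 → 12/16 = 0.7500
  C: TP=16, FP=3+4=7 → 16/23 = 0.6957
Macro-precision = mean = (0.8571 + 0.7500 + 0.6957) / 3 = 0.768

0.768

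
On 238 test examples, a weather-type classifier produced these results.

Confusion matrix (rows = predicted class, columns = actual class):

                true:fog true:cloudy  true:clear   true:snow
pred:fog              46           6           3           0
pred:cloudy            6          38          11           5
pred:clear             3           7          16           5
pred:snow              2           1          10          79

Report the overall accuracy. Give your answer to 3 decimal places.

0.752

Accuracy = trace / total = (46+38+16+79=179) / 238 = 179/238 = 0.752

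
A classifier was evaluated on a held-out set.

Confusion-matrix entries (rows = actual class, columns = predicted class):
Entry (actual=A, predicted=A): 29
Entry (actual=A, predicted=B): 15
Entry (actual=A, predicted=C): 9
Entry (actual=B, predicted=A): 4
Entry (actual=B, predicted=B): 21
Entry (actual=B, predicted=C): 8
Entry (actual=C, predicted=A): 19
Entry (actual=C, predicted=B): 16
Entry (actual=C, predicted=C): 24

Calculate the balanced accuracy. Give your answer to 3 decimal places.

Balanced accuracy = mean of per-class recall.
  A: recall = 29/53 = 0.5472
  B: recall = 21/33 = 0.6364
  C: recall = 24/59 = 0.4068
Mean = (0.5472 + 0.6364 + 0.4068) / 3 = 0.530

0.530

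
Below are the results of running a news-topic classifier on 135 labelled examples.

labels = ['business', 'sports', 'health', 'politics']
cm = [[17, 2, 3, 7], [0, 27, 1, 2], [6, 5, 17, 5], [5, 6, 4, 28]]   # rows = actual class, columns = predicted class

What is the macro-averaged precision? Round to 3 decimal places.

Per-class precision (TP/(TP+FP)):
  business: TP=17, FP=0+6+5=11 → 17/28 = 0.6071
  sports: TP=27, FP=2+5+6=13 → 27/40 = 0.6750
  health: TP=17, FP=3+1+4=8 → 17/25 = 0.6800
  politics: TP=28, FP=7+2+5=14 → 28/42 = 0.6667
Macro-precision = mean = (0.6071 + 0.6750 + 0.6800 + 0.6667) / 4 = 0.657

0.657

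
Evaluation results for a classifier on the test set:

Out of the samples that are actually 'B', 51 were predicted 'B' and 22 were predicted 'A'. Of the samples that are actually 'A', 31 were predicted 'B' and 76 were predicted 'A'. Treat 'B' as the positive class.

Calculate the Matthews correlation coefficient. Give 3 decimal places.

MCC = (TP·TN − FP·FN) / √((TP+FP)(TP+FN)(TN+FP)(TN+FN))
Numerator = 51·76 − 31·22 = 3194
Denominator = √(82·73·107·98) = √62769196 = 7922.7013
MCC = 3194 / 7922.7013 = 0.403

0.403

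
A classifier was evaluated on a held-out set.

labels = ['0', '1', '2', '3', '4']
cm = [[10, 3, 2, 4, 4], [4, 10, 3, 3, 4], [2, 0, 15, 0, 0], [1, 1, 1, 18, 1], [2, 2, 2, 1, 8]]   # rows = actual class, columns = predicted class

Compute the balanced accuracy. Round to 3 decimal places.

0.617

Balanced accuracy = mean of per-class recall.
  0: recall = 10/23 = 0.4348
  1: recall = 10/24 = 0.4167
  2: recall = 15/17 = 0.8824
  3: recall = 18/22 = 0.8182
  4: recall = 8/15 = 0.5333
Mean = (0.4348 + 0.4167 + 0.8824 + 0.8182 + 0.5333) / 5 = 0.617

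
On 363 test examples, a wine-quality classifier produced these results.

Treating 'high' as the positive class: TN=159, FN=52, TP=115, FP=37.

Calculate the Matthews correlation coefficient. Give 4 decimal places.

MCC = (TP·TN − FP·FN) / √((TP+FP)(TP+FN)(TN+FP)(TN+FN))
Numerator = 115·159 − 37·52 = 16361
Denominator = √(152·167·196·211) = √1049780704 = 32400.3195
MCC = 16361 / 32400.3195 = 0.5050

0.5050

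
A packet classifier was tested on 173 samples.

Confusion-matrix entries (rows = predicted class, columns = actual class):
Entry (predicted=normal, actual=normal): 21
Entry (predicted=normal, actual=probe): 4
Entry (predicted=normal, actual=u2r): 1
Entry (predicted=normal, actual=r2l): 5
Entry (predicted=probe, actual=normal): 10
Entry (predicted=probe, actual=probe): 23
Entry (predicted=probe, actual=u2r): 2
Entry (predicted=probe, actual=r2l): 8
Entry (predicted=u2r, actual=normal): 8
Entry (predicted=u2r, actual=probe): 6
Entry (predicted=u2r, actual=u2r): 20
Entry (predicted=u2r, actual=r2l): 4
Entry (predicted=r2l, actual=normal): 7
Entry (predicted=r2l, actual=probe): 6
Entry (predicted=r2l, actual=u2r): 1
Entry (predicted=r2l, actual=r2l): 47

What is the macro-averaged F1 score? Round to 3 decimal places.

Per-class F1 score (2·TP/(2·TP+FP+FN)):
  normal: TP=21, FP=4+1+5=10, FN=10+8+7=25 → 42/77 = 0.5455
  probe: TP=23, FP=10+2+8=20, FN=4+6+6=16 → 46/82 = 0.5610
  u2r: TP=20, FP=8+6+4=18, FN=1+2+1=4 → 40/62 = 0.6452
  r2l: TP=47, FP=7+6+1=14, FN=5+8+4=17 → 94/125 = 0.7520
Macro-F1 score = mean = (0.5455 + 0.5610 + 0.6452 + 0.7520) / 4 = 0.626

0.626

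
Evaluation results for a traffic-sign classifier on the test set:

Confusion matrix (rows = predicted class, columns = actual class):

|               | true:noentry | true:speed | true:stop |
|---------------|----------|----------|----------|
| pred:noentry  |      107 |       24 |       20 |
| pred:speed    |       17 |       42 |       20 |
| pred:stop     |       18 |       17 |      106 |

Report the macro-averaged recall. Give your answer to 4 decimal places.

0.6619

Per-class recall (TP/(TP+FN)):
  noentry: TP=107, FN=17+18=35 → 107/142 = 0.75352
  speed: TP=42, FN=24+17=41 → 42/83 = 0.50602
  stop: TP=106, FN=20+20=40 → 106/146 = 0.72603
Macro-recall = mean = (0.75352 + 0.50602 + 0.72603) / 3 = 0.6619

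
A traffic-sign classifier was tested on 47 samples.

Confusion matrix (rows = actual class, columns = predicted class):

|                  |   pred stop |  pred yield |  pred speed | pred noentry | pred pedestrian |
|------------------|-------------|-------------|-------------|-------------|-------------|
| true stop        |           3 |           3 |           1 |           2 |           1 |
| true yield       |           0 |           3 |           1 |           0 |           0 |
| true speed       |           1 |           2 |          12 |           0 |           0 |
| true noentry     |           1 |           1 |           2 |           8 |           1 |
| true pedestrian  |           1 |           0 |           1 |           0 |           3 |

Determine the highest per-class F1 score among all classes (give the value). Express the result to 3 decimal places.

0.750

Per-class F1 score (2·TP/(2·TP+FP+FN)):
  stop: TP=3, FP=0+1+1+1=3, FN=3+1+2+1=7 → 6/16 = 0.3750
  yield: TP=3, FP=3+2+1+0=6, FN=0+1+0+0=1 → 6/13 = 0.4615
  speed: TP=12, FP=1+1+2+1=5, FN=1+2+0+0=3 → 24/32 = 0.7500
  noentry: TP=8, FP=2+0+0+0=2, FN=1+1+2+1=5 → 16/23 = 0.6957
  pedestrian: TP=3, FP=1+0+0+1=2, FN=1+0+1+0=2 → 6/10 = 0.6000
Highest is class 'speed' with F1 score = 0.750.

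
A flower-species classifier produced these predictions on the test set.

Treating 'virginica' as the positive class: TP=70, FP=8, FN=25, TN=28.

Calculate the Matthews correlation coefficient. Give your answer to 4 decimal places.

MCC = (TP·TN − FP·FN) / √((TP+FP)(TP+FN)(TN+FP)(TN+FN))
Numerator = 70·28 − 8·25 = 1760
Denominator = √(78·95·36·53) = √14138280 = 3760.0904
MCC = 1760 / 3760.0904 = 0.4681

0.4681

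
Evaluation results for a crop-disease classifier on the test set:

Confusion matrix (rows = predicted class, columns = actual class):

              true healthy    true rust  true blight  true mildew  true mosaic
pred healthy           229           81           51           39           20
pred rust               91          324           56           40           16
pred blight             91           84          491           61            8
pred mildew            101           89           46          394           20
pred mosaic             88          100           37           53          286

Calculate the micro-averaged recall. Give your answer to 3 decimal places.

Micro-averaging pools counts across classes: ΣTP=1724, ΣFP=1172, ΣFN=1172.
Micro-recall = TP/(TP+FN) on pooled counts = 0.595 (equals overall accuracy in single-label multiclass).

0.595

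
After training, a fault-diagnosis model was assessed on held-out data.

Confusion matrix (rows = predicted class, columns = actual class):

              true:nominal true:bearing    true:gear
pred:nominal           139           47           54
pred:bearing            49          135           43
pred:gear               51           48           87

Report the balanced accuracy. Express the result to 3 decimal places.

Balanced accuracy = mean of per-class recall.
  nominal: recall = 139/239 = 0.5816
  bearing: recall = 135/230 = 0.5870
  gear: recall = 87/184 = 0.4728
Mean = (0.5816 + 0.5870 + 0.4728) / 3 = 0.547

0.547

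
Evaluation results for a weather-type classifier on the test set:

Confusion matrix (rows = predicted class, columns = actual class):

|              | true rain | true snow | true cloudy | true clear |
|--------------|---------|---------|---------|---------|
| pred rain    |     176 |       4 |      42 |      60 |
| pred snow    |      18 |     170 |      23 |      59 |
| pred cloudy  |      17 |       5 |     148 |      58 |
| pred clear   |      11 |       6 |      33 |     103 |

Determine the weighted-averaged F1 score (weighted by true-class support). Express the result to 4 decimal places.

Per-class F1 score (2·TP/(2·TP+FP+FN)):
  rain: TP=176, FP=4+42+60=106, FN=18+17+11=46 → 352/504 = 0.69841
  snow: TP=170, FP=18+23+59=100, FN=4+5+6=15 → 340/455 = 0.74725
  cloudy: TP=148, FP=17+5+58=80, FN=42+23+33=98 → 296/474 = 0.62447
  clear: TP=103, FP=11+6+33=50, FN=60+59+58=177 → 206/433 = 0.47575
Weighted-F1 score = Σ (supportᵢ/N)·F1 scoreᵢ with N=933: (222/933)·0.69841 + (185/933)·0.74725 + (246/933)·0.62447 + (280/933)·0.47575 = 0.6218

0.6218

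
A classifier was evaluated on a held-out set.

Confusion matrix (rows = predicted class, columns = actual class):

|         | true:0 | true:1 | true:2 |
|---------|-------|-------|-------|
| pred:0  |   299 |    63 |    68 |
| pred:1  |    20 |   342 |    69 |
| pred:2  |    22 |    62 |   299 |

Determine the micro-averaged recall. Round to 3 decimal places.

Micro-averaging pools counts across classes: ΣTP=940, ΣFP=304, ΣFN=304.
Micro-recall = TP/(TP+FN) on pooled counts = 0.756 (equals overall accuracy in single-label multiclass).

0.756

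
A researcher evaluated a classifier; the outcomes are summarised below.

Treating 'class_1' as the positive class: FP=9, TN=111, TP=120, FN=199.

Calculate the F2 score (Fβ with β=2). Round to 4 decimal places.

Fβ = (1+β²)·TP / ((1+β²)·TP + β²·FN + FP), with β²=4
= 5·120 / (5·120 + 4·199 + 9) = 0.4270

0.4270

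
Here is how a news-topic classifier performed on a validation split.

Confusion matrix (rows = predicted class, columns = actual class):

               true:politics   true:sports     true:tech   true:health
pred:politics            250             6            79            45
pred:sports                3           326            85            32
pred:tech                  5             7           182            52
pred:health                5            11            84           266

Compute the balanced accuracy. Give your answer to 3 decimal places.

Balanced accuracy = mean of per-class recall.
  politics: recall = 250/263 = 0.9506
  sports: recall = 326/350 = 0.9314
  tech: recall = 182/430 = 0.4233
  health: recall = 266/395 = 0.6734
Mean = (0.9506 + 0.9314 + 0.4233 + 0.6734) / 4 = 0.745

0.745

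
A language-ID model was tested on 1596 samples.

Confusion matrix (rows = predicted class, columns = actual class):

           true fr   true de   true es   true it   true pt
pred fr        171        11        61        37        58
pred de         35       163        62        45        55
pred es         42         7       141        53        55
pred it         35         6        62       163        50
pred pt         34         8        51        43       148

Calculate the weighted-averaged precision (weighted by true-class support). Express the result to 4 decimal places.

Per-class precision (TP/(TP+FP)):
  fr: TP=171, FP=11+61+37+58=167 → 171/338 = 0.50592
  de: TP=163, FP=35+62+45+55=197 → 163/360 = 0.45278
  es: TP=141, FP=42+7+53+55=157 → 141/298 = 0.47315
  it: TP=163, FP=35+6+62+50=153 → 163/316 = 0.51582
  pt: TP=148, FP=34+8+51+43=136 → 148/284 = 0.52113
Weighted-precision = Σ (supportᵢ/N)·precisionᵢ with N=1596: (317/1596)·0.50592 + (195/1596)·0.45278 + (377/1596)·0.47315 + (341/1596)·0.51582 + (366/1596)·0.52113 = 0.4973

0.4973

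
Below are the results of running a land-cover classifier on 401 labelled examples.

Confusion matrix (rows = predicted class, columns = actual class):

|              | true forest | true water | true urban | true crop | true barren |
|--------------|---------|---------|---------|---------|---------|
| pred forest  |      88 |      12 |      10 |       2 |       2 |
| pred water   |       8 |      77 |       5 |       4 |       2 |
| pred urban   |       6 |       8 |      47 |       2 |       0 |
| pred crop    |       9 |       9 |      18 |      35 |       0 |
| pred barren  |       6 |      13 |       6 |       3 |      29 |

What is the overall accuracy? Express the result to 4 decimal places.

Accuracy = trace / total = (88+77+47+35+29=276) / 401 = 276/401 = 0.6883

0.6883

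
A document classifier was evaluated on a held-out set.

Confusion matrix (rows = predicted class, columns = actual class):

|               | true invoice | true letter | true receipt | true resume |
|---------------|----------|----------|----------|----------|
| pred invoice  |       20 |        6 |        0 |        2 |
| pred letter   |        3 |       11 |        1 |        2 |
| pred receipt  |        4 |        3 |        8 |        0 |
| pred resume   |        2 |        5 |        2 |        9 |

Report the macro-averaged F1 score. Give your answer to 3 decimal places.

0.605

Per-class F1 score (2·TP/(2·TP+FP+FN)):
  invoice: TP=20, FP=6+0+2=8, FN=3+4+2=9 → 40/57 = 0.7018
  letter: TP=11, FP=3+1+2=6, FN=6+3+5=14 → 22/42 = 0.5238
  receipt: TP=8, FP=4+3+0=7, FN=0+1+2=3 → 16/26 = 0.6154
  resume: TP=9, FP=2+5+2=9, FN=2+2+0=4 → 18/31 = 0.5806
Macro-F1 score = mean = (0.7018 + 0.5238 + 0.6154 + 0.5806) / 4 = 0.605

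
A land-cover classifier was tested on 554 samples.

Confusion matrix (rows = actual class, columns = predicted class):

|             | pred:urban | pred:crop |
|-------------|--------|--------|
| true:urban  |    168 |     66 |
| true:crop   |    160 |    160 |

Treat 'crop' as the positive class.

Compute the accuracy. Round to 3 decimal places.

0.592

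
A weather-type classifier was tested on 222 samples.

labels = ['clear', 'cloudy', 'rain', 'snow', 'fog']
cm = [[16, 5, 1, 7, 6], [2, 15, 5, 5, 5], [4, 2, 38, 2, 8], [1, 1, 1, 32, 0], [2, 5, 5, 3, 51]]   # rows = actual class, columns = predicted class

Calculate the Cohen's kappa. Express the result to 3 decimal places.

Observed agreement pₒ = trace/N = 152/222 = 0.6847
Expected agreement pₑ = Σ (rowᵢ·colᵢ)/N² = (35·25 + 32·28 + 54·50 + 35·49 + 66·70)/222² = 0.2193
κ = (pₒ − pₑ)/(1 − pₑ) = (0.6847 − 0.2193)/(1 − 0.2193) = 0.596

0.596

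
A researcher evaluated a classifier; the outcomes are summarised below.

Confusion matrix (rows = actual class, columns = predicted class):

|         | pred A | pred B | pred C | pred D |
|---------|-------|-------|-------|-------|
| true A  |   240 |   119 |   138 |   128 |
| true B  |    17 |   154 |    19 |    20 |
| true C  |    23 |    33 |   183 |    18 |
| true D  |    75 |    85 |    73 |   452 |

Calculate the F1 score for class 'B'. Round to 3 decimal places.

0.512

Treat 'B' as positive and all other classes as negative.
F1 score = 2·TP/(2·TP+FP+FN).
B: TP=154, FP=119+33+85=237, FN=17+19+20=56 → 308/601 = 0.5125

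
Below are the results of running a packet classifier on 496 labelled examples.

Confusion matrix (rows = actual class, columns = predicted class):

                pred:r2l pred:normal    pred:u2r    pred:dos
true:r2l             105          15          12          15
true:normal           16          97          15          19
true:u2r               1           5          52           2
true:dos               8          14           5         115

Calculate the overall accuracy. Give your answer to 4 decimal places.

Accuracy = trace / total = (105+97+52+115=369) / 496 = 369/496 = 0.7440

0.7440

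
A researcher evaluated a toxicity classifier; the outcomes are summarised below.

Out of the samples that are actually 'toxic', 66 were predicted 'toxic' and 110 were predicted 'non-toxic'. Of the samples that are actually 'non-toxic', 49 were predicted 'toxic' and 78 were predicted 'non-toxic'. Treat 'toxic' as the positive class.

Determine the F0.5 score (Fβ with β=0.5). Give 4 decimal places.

0.5189

Fβ = (1+β²)·TP / ((1+β²)·TP + β²·FN + FP), with β²=1/4
= 1.25·66 / (1.25·66 + 0.25·110 + 49) = 0.5189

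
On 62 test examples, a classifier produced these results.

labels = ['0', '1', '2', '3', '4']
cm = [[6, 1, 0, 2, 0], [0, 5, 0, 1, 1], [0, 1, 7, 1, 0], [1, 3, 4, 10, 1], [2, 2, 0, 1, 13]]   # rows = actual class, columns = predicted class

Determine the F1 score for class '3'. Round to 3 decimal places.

Treat '3' as positive and all other classes as negative.
F1 score = 2·TP/(2·TP+FP+FN).
3: TP=10, FP=2+1+1+1=5, FN=1+3+4+1=9 → 20/34 = 0.5882

0.588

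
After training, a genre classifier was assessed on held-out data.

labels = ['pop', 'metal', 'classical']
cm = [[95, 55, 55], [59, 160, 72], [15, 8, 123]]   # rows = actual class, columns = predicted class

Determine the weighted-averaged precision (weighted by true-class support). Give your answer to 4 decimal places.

0.6166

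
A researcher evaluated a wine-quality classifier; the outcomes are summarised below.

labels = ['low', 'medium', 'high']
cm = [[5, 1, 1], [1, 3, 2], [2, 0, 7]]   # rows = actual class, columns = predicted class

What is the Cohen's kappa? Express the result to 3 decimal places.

Observed agreement pₒ = trace/N = 15/22 = 0.6818
Expected agreement pₑ = Σ (rowᵢ·colᵢ)/N² = (7·8 + 6·4 + 9·10)/22² = 0.3512
κ = (pₒ − pₑ)/(1 − pₑ) = (0.6818 − 0.3512)/(1 − 0.3512) = 0.510

0.510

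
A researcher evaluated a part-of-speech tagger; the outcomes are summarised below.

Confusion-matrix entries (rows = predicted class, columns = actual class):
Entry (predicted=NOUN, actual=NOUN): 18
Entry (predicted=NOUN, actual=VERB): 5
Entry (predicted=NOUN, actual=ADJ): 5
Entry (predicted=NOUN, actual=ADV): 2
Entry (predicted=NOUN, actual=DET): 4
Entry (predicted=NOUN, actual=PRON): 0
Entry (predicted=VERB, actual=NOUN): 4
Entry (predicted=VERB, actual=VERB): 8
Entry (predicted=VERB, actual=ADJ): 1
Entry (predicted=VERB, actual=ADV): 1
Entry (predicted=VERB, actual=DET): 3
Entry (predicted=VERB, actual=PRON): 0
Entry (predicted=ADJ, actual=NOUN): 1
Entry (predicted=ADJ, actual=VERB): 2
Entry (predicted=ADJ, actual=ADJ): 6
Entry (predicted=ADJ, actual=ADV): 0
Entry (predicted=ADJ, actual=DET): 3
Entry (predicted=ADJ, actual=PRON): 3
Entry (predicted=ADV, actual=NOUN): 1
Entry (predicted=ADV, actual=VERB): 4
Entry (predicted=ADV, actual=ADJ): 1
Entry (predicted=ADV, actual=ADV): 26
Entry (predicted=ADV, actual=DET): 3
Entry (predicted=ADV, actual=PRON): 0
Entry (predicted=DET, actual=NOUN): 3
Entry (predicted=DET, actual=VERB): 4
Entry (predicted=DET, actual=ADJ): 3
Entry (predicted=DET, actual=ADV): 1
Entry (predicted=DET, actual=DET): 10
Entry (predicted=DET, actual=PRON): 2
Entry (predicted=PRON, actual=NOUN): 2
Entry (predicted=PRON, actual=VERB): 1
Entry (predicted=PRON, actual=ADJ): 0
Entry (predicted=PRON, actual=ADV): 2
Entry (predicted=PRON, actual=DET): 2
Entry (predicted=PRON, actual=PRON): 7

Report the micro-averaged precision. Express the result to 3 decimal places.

0.543

Micro-averaging pools counts across classes: ΣTP=75, ΣFP=63, ΣFN=63.
Micro-precision = TP/(TP+FP) on pooled counts = 0.543 (equals overall accuracy in single-label multiclass).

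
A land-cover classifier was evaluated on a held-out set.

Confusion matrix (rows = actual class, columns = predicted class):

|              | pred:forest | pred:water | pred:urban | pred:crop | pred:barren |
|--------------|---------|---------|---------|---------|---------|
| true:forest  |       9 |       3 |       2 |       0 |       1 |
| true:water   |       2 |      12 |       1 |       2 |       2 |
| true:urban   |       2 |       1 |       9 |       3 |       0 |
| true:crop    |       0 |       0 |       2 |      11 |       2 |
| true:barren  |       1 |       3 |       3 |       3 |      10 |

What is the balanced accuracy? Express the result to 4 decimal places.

Balanced accuracy = mean of per-class recall.
  forest: recall = 9/15 = 0.60000
  water: recall = 12/19 = 0.63158
  urban: recall = 9/15 = 0.60000
  crop: recall = 11/15 = 0.73333
  barren: recall = 10/20 = 0.50000
Mean = (0.60000 + 0.63158 + 0.60000 + 0.73333 + 0.50000) / 5 = 0.6130

0.6130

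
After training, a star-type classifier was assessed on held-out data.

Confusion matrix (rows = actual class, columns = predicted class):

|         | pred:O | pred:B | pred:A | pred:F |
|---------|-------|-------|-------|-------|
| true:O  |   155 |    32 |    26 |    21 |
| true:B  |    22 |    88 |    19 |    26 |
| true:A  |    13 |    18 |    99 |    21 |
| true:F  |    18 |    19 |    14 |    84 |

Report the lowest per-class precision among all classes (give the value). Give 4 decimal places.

0.5526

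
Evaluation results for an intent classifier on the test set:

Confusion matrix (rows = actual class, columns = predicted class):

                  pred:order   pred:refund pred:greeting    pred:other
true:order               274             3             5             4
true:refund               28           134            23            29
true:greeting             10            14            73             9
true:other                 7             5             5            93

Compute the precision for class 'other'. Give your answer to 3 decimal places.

One-vs-rest for 'other': TP = diagonal; FP = other classes predicted 'other'; FN = 'other' predicted as other.
precision = TP/(TP+FP).
other: TP=93, FP=4+29+9=42 → 93/135 = 0.6889

0.689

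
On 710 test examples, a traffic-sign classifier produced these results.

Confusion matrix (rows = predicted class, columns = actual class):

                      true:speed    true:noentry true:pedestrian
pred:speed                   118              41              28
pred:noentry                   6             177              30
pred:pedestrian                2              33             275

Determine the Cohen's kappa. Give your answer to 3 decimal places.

0.693

Observed agreement pₒ = trace/N = 570/710 = 0.8028
Expected agreement pₑ = Σ (rowᵢ·colᵢ)/N² = (126·187 + 251·213 + 333·310)/710² = 0.3576
κ = (pₒ − pₑ)/(1 − pₑ) = (0.8028 − 0.3576)/(1 − 0.3576) = 0.693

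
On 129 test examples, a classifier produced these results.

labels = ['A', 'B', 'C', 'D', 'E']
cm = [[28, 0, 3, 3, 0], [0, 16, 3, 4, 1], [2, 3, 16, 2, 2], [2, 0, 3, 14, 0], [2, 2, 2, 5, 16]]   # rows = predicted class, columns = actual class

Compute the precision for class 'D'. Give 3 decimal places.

precision = TP/(TP+FP).
D: TP=14, FP=2+0+3+0=5 → 14/19 = 0.7368

0.737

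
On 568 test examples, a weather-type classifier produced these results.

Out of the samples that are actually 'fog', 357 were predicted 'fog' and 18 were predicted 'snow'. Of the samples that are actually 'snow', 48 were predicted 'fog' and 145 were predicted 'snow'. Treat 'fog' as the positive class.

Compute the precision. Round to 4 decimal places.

Precision = TP/(TP+FP) = 357/(357+48) = 357/405 = 0.8815

0.8815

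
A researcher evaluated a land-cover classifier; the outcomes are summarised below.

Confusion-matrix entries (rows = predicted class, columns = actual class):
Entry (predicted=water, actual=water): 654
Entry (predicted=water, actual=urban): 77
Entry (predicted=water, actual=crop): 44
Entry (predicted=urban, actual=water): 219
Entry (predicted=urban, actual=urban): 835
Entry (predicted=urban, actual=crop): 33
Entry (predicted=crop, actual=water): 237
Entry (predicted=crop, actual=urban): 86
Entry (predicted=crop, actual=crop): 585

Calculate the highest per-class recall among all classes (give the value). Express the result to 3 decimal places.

0.884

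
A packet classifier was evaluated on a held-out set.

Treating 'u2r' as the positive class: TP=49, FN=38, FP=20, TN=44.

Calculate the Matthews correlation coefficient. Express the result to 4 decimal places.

MCC = (TP·TN − FP·FN) / √((TP+FP)(TP+FN)(TN+FP)(TN+FN))
Numerator = 49·44 − 20·38 = 1396
Denominator = √(69·87·64·82) = √31503744 = 5612.8196
MCC = 1396 / 5612.8196 = 0.2487

0.2487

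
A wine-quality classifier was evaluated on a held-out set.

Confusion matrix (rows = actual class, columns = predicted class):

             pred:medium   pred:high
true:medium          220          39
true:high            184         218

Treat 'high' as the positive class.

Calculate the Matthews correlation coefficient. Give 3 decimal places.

0.392

MCC = (TP·TN − FP·FN) / √((TP+FP)(TP+FN)(TN+FP)(TN+FN))
Numerator = 218·220 − 39·184 = 40784
Denominator = √(257·402·259·404) = √10810363704 = 103972.8989
MCC = 40784 / 103972.8989 = 0.392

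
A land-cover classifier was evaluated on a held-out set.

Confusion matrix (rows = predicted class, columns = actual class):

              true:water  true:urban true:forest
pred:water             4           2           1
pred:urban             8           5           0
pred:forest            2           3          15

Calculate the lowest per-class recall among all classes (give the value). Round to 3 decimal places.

Per-class recall (TP/(TP+FN)):
  water: TP=4, FN=8+2=10 → 4/14 = 0.2857
  urban: TP=5, FN=2+3=5 → 5/10 = 0.5000
  forest: TP=15, FN=1+0=1 → 15/16 = 0.9375
Lowest is class 'water' with recall = 0.286.

0.286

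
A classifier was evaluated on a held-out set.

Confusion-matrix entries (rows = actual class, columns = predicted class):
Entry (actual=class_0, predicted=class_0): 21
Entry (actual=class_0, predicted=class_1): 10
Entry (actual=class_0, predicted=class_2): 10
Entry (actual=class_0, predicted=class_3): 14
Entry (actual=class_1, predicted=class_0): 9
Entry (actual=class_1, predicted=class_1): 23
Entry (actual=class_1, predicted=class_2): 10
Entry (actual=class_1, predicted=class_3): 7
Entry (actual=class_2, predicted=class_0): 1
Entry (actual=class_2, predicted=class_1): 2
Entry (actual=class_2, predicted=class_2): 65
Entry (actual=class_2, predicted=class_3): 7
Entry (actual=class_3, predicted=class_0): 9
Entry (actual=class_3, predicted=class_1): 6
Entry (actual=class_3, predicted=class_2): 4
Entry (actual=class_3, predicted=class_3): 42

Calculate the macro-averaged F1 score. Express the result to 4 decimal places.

0.5968

Per-class F1 score (2·TP/(2·TP+FP+FN)):
  class_0: TP=21, FP=9+1+9=19, FN=10+10+14=34 → 42/95 = 0.44211
  class_1: TP=23, FP=10+2+6=18, FN=9+10+7=26 → 46/90 = 0.51111
  class_2: TP=65, FP=10+10+4=24, FN=1+2+7=10 → 130/164 = 0.79268
  class_3: TP=42, FP=14+7+7=28, FN=9+6+4=19 → 84/131 = 0.64122
Macro-F1 score = mean = (0.44211 + 0.51111 + 0.79268 + 0.64122) / 4 = 0.5968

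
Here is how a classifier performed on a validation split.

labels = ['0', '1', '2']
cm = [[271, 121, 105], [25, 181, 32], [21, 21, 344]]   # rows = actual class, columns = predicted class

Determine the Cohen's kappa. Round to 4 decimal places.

Observed agreement pₒ = trace/N = 796/1121 = 0.71008
Expected agreement pₑ = Σ (rowᵢ·colᵢ)/N² = (497·317 + 238·323 + 386·481)/1121² = 0.33430
κ = (pₒ − pₑ)/(1 − pₑ) = (0.71008 − 0.33430)/(1 − 0.33430) = 0.5645

0.5645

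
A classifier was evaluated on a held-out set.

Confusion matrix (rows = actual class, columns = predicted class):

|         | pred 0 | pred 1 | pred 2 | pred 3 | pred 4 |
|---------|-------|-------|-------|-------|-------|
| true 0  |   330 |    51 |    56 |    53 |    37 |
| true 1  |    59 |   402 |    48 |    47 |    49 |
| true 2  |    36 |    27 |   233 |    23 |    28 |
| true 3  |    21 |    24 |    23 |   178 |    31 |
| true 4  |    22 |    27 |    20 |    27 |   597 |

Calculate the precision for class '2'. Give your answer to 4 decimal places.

One-vs-rest for '2': TP = diagonal; FP = other classes predicted '2'; FN = '2' predicted as other.
precision = TP/(TP+FP).
2: TP=233, FP=56+48+23+20=147 → 233/380 = 0.61316

0.6132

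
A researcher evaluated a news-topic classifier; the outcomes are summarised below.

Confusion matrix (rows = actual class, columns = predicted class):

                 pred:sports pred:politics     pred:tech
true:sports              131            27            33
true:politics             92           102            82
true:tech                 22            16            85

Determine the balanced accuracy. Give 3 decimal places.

Balanced accuracy = mean of per-class recall.
  sports: recall = 131/191 = 0.6859
  politics: recall = 102/276 = 0.3696
  tech: recall = 85/123 = 0.6911
Mean = (0.6859 + 0.3696 + 0.6911) / 3 = 0.582

0.582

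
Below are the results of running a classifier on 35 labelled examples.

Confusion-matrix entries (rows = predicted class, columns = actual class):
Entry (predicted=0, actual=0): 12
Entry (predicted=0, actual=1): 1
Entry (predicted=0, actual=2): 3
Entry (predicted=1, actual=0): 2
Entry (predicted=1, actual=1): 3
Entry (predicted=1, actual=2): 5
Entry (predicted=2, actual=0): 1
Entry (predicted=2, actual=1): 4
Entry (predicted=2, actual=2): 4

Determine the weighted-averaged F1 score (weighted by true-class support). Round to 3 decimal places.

0.539

Per-class F1 score (2·TP/(2·TP+FP+FN)):
  0: TP=12, FP=1+3=4, FN=2+1=3 → 24/31 = 0.7742
  1: TP=3, FP=2+5=7, FN=1+4=5 → 6/18 = 0.3333
  2: TP=4, FP=1+4=5, FN=3+5=8 → 8/21 = 0.3810
Weighted-F1 score = Σ (supportᵢ/N)·F1 scoreᵢ with N=35: (15/35)·0.7742 + (8/35)·0.3333 + (12/35)·0.3810 = 0.539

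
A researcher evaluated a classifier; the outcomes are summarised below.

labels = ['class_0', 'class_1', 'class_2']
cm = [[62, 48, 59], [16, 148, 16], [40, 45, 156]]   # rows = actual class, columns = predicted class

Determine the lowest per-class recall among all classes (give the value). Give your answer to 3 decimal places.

Per-class recall (TP/(TP+FN)):
  class_0: TP=62, FN=48+59=107 → 62/169 = 0.3669
  class_1: TP=148, FN=16+16=32 → 148/180 = 0.8222
  class_2: TP=156, FN=40+45=85 → 156/241 = 0.6473
Lowest is class 'class_0' with recall = 0.367.

0.367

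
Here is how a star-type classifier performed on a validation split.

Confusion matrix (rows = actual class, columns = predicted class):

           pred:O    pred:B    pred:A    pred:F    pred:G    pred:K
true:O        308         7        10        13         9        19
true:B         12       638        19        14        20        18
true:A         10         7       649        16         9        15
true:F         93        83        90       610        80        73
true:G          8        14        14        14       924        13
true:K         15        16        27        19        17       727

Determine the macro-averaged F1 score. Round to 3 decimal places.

Per-class F1 score (2·TP/(2·TP+FP+FN)):
  O: TP=308, FP=12+10+93+8+15=138, FN=7+10+13+9+19=58 → 616/812 = 0.7586
  B: TP=638, FP=7+7+83+14+16=127, FN=12+19+14+20+18=83 → 1276/1486 = 0.8587
  A: TP=649, FP=10+19+90+14+27=160, FN=10+7+16+9+15=57 → 1298/1515 = 0.8568
  F: TP=610, FP=13+14+16+14+19=76, FN=93+83+90+80+73=419 → 1220/1715 = 0.7114
  G: TP=924, FP=9+20+9+80+17=135, FN=8+14+14+14+13=63 → 1848/2046 = 0.9032
  K: TP=727, FP=19+18+15+73+13=138, FN=15+16+27+19+17=94 → 1454/1686 = 0.8624
Macro-F1 score = mean = (0.7586 + 0.8587 + 0.8568 + 0.7114 + 0.9032 + 0.8624) / 6 = 0.825

0.825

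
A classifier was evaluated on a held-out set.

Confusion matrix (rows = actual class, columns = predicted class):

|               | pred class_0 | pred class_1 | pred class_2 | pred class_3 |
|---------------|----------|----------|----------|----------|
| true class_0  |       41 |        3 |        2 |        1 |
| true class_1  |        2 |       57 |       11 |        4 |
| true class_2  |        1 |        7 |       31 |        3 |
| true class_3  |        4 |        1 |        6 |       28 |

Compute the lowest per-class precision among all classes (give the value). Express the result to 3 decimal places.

0.620

Per-class precision (TP/(TP+FP)):
  class_0: TP=41, FP=2+1+4=7 → 41/48 = 0.8542
  class_1: TP=57, FP=3+7+1=11 → 57/68 = 0.8382
  class_2: TP=31, FP=2+11+6=19 → 31/50 = 0.6200
  class_3: TP=28, FP=1+4+3=8 → 28/36 = 0.7778
Lowest is class 'class_2' with precision = 0.620.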